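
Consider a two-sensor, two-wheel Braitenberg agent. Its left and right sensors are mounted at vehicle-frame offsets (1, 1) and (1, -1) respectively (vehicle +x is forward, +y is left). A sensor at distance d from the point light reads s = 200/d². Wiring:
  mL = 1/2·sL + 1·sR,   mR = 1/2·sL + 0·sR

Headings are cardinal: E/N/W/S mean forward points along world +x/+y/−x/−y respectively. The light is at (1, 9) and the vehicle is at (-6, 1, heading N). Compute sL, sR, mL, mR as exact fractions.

200/113 40/17 6220/1921 100/113

left sensor world pos  = (-7, 2); dL² = 113
right sensor world pos = (-5, 2); dR² = 85
sL = 200/113 = 200/113
sR = 200/85 = 40/17
mL = 1/2·sL + 1·sR = 6220/1921
mR = 1/2·sL + 0·sR = 100/113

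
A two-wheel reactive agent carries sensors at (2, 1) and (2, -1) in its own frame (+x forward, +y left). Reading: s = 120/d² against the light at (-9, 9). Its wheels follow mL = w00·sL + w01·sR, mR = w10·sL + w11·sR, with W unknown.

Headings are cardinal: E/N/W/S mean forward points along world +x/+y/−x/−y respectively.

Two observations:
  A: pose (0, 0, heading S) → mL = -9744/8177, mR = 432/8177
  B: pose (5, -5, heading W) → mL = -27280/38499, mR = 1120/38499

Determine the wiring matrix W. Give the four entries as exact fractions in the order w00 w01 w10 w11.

obs A: pose=(0,0,S) → sL=120/221, sR=24/37, mL=-9744/8177, mR=432/8177
obs B: pose=(5,-5,W) → sL=40/123, sR=120/313, mL=-27280/38499, mR=1120/38499
sensor matrix S = [[120/221, 24/37], [40/123, 120/313]]; det S = -290560/104935441
solve [mL_A; mL_B] = S·[w00; w01] and [mR_A; mR_B] = S·[w10; w11]:
  w00 = -1, w01 = -1, w10 = -1/2, w11 = 1/2

-1 -1 -1/2 1/2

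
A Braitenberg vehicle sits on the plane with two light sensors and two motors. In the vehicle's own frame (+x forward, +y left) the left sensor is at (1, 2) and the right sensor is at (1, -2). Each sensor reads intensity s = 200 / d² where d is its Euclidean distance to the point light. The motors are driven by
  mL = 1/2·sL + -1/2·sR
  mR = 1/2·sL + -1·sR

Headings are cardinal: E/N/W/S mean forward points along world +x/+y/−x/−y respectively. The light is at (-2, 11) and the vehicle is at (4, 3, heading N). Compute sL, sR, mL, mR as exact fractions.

left sensor world pos  = (2, 4); dL² = 65
right sensor world pos = (6, 4); dR² = 113
sL = 200/65 = 40/13
sR = 200/113 = 200/113
mL = 1/2·sL + -1/2·sR = 960/1469
mR = 1/2·sL + -1·sR = -340/1469

40/13 200/113 960/1469 -340/1469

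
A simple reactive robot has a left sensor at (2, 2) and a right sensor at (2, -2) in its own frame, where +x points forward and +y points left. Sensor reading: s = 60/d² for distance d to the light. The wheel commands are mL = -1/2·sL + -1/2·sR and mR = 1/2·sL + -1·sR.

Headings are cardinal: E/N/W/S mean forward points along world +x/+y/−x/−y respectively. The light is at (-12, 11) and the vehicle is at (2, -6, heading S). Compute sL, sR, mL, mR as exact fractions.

60/617 12/101 -6732/62317 -4374/62317

left sensor world pos  = (4, -8); dL² = 617
right sensor world pos = (0, -8); dR² = 505
sL = 60/617 = 60/617
sR = 60/505 = 12/101
mL = -1/2·sL + -1/2·sR = -6732/62317
mR = 1/2·sL + -1·sR = -4374/62317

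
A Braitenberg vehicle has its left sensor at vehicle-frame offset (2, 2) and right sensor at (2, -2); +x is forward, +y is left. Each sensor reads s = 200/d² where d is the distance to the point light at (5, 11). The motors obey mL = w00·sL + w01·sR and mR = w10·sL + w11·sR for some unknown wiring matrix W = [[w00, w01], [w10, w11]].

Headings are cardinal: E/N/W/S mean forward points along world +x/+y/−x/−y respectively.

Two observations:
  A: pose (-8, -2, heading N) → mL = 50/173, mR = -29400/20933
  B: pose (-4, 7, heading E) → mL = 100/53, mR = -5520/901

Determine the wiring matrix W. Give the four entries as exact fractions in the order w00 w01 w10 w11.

1/2 0 -1 -1

obs A: pose=(-8,-2,N) → sL=100/173, sR=100/121, mL=50/173, mR=-29400/20933
obs B: pose=(-4,7,E) → sL=200/53, sR=40/17, mL=100/53, mR=-5520/901
sensor matrix S = [[100/173, 100/121], [200/53, 40/17]]; det S = -33168000/18860633
solve [mL_A; mL_B] = S·[w00; w01] and [mR_A; mR_B] = S·[w10; w11]:
  w00 = 1/2, w01 = 0, w10 = -1, w11 = -1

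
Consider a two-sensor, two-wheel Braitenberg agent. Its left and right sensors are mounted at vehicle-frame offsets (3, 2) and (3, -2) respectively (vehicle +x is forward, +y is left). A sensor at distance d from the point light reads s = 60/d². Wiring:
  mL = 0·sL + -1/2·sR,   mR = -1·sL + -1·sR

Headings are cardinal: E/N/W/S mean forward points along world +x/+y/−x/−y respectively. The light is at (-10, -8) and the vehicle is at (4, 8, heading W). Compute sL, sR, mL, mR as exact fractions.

60/317 12/89 -6/89 -9144/28213

left sensor world pos  = (1, 6); dL² = 317
right sensor world pos = (1, 10); dR² = 445
sL = 60/317 = 60/317
sR = 60/445 = 12/89
mL = 0·sL + -1/2·sR = -6/89
mR = -1·sL + -1·sR = -9144/28213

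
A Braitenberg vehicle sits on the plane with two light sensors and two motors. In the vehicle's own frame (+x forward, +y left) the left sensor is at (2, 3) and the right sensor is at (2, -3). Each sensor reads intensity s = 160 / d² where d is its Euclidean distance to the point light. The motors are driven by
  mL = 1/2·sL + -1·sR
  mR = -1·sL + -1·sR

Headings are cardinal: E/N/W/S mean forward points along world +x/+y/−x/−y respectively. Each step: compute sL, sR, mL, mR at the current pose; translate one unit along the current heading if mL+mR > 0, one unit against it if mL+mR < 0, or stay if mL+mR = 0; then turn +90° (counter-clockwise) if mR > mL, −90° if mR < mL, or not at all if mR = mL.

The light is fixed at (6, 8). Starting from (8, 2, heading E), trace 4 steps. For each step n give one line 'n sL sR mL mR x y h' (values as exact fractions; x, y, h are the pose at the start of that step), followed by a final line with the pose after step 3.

0 32/5 160/97 752/485 -3904/485 8 2 E
1 2 40/17 -23/17 -74/17 7 2 S
2 32/13 32 -400/13 -448/13 7 3 W
3 16 80/17 56/17 -352/17 8 3 N
final 8 2 E

n=0: pose=(8,2,E); sL=32/5, sR=160/97; mL=752/485, mR=-3904/485; mL+mR=-3152/485 → advance -1; mR−mL=-48/5 → turn -1·90°
n=1: pose=(7,2,S); sL=2, sR=40/17; mL=-23/17, mR=-74/17; mL+mR=-97/17 → advance -1; mR−mL=-3 → turn -1·90°
n=2: pose=(7,3,W); sL=32/13, sR=32; mL=-400/13, mR=-448/13; mL+mR=-848/13 → advance -1; mR−mL=-48/13 → turn -1·90°
n=3: pose=(8,3,N); sL=16, sR=80/17; mL=56/17, mR=-352/17; mL+mR=-296/17 → advance -1; mR−mL=-24 → turn -1·90°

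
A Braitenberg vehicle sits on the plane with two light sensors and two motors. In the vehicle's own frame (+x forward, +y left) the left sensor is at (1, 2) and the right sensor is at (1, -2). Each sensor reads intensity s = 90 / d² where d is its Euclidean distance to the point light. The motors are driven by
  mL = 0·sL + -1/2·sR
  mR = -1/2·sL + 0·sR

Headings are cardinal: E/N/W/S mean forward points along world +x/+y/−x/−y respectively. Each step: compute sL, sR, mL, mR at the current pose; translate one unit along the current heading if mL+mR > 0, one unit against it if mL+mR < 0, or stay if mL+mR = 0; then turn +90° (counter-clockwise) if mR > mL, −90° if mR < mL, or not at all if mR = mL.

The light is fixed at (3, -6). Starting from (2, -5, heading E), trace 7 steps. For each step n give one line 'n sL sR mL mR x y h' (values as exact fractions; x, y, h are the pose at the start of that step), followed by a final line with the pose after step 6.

n=0: pose=(2,-5,E); sL=10, sR=90; mL=-45, mR=-5; mL+mR=-50 → advance -1; mR−mL=40 → turn +1·90°
n=1: pose=(1,-5,N); sL=9/2, sR=45/2; mL=-45/4, mR=-9/4; mL+mR=-27/2 → advance -1; mR−mL=9 → turn +1·90°
n=2: pose=(1,-6,W); sL=90/13, sR=90/13; mL=-45/13, mR=-45/13; mL+mR=-90/13 → advance -1; mR−mL=0 → turn +0·90°
n=3: pose=(2,-6,W); sL=45/4, sR=45/4; mL=-45/8, mR=-45/8; mL+mR=-45/4 → advance -1; mR−mL=0 → turn +0·90°
n=4: pose=(3,-6,W); sL=18, sR=18; mL=-9, mR=-9; mL+mR=-18 → advance -1; mR−mL=0 → turn +0·90°
n=5: pose=(4,-6,W); sL=45/2, sR=45/2; mL=-45/4, mR=-45/4; mL+mR=-45/2 → advance -1; mR−mL=0 → turn +0·90°
n=6: pose=(5,-6,W); sL=18, sR=18; mL=-9, mR=-9; mL+mR=-18 → advance -1; mR−mL=0 → turn +0·90°

0 10 90 -45 -5 2 -5 E
1 9/2 45/2 -45/4 -9/4 1 -5 N
2 90/13 90/13 -45/13 -45/13 1 -6 W
3 45/4 45/4 -45/8 -45/8 2 -6 W
4 18 18 -9 -9 3 -6 W
5 45/2 45/2 -45/4 -45/4 4 -6 W
6 18 18 -9 -9 5 -6 W
final 6 -6 W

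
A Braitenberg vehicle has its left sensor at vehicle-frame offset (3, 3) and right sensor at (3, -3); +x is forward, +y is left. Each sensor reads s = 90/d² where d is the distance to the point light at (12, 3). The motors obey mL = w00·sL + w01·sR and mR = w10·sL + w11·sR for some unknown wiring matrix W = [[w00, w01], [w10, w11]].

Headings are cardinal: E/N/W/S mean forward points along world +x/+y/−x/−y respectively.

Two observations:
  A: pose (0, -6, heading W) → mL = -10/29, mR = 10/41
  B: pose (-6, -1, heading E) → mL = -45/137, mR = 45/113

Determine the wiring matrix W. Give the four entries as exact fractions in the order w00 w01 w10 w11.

obs A: pose=(0,-6,W) → sL=10/41, sR=10/29, mL=-10/29, mR=10/41
obs B: pose=(-6,-1,E) → sL=45/113, sR=45/137, mL=-45/137, mR=45/113
sensor matrix S = [[10/41, 10/29], [45/113, 45/137]]; det S = -1053000/18406909
solve [mL_A; mL_B] = S·[w00; w01] and [mR_A; mR_B] = S·[w10; w11]:
  w00 = 0, w01 = -1, w10 = 1, w11 = 0

0 -1 1 0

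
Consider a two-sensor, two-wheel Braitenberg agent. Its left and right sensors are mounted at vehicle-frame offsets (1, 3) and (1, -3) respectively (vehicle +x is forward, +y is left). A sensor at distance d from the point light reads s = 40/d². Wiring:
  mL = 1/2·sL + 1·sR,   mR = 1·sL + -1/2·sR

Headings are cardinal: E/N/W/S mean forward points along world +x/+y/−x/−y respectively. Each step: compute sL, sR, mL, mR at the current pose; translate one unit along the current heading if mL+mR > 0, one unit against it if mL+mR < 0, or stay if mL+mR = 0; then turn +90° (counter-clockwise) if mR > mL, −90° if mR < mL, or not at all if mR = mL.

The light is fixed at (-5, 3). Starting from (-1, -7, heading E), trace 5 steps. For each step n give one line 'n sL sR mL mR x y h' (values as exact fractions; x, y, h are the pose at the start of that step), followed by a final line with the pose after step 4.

0 20/37 20/97 1710/3589 1570/3589 -1 -7 E
1 8/37 8/25 396/925 52/925 0 -7 S
2 10/53 1/2 63/106 -13/212 0 -8 W
3 40/101 40/149 7020/15049 3940/15049 -1 -8 N
4 20/37 20/97 1710/3589 1570/3589 -1 -7 E
final 0 -7 S

n=0: pose=(-1,-7,E); sL=20/37, sR=20/97; mL=1710/3589, mR=1570/3589; mL+mR=3280/3589 → advance +1; mR−mL=-140/3589 → turn -1·90°
n=1: pose=(0,-7,S); sL=8/37, sR=8/25; mL=396/925, mR=52/925; mL+mR=448/925 → advance +1; mR−mL=-344/925 → turn -1·90°
n=2: pose=(0,-8,W); sL=10/53, sR=1/2; mL=63/106, mR=-13/212; mL+mR=113/212 → advance +1; mR−mL=-139/212 → turn -1·90°
n=3: pose=(-1,-8,N); sL=40/101, sR=40/149; mL=7020/15049, mR=3940/15049; mL+mR=10960/15049 → advance +1; mR−mL=-3080/15049 → turn -1·90°
n=4: pose=(-1,-7,E); sL=20/37, sR=20/97; mL=1710/3589, mR=1570/3589; mL+mR=3280/3589 → advance +1; mR−mL=-140/3589 → turn -1·90°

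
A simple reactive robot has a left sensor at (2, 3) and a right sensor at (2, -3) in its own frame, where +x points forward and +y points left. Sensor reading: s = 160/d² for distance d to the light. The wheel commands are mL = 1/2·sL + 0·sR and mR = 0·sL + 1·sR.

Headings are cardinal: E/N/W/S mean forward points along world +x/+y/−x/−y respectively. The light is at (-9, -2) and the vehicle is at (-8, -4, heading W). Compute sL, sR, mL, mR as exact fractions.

80/13 80 40/13 80

left sensor world pos  = (-10, -7); dL² = 26
right sensor world pos = (-10, -1); dR² = 2
sL = 160/26 = 80/13
sR = 160/2 = 80
mL = 1/2·sL + 0·sR = 40/13
mR = 0·sL + 1·sR = 80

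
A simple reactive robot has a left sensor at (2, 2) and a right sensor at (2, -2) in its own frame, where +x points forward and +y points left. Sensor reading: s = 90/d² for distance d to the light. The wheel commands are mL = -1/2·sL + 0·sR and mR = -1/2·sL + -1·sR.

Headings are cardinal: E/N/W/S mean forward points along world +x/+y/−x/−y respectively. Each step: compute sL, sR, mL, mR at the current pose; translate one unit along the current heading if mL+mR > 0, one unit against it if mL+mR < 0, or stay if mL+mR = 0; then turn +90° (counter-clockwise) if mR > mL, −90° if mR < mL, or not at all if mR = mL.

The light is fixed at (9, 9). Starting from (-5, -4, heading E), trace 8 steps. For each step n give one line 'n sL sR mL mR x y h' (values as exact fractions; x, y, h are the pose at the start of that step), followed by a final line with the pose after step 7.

n=0: pose=(-5,-4,E); sL=18/53, sR=10/41; mL=-9/53, mR=-899/2173; mL+mR=-1268/2173 → advance -1; mR−mL=-10/41 → turn -1·90°
n=1: pose=(-6,-4,S); sL=45/197, sR=45/257; mL=-45/394, mR=-29295/101258; mL+mR=-20430/50629 → advance -1; mR−mL=-45/257 → turn -1·90°
n=2: pose=(-6,-3,W); sL=18/97, sR=90/389; mL=-9/97, mR=-12231/37733; mL+mR=-15732/37733 → advance -1; mR−mL=-90/389 → turn -1·90°
n=3: pose=(-5,-3,N); sL=45/178, sR=45/122; mL=-45/356, mR=-10755/21716; mL+mR=-3375/5429 → advance -1; mR−mL=-45/122 → turn -1·90°
n=4: pose=(-5,-4,E); sL=18/53, sR=10/41; mL=-9/53, mR=-899/2173; mL+mR=-1268/2173 → advance -1; mR−mL=-10/41 → turn -1·90°
n=5: pose=(-6,-4,S); sL=45/197, sR=45/257; mL=-45/394, mR=-29295/101258; mL+mR=-20430/50629 → advance -1; mR−mL=-45/257 → turn -1·90°
n=6: pose=(-6,-3,W); sL=18/97, sR=90/389; mL=-9/97, mR=-12231/37733; mL+mR=-15732/37733 → advance -1; mR−mL=-90/389 → turn -1·90°
n=7: pose=(-5,-3,N); sL=45/178, sR=45/122; mL=-45/356, mR=-10755/21716; mL+mR=-3375/5429 → advance -1; mR−mL=-45/122 → turn -1·90°

0 18/53 10/41 -9/53 -899/2173 -5 -4 E
1 45/197 45/257 -45/394 -29295/101258 -6 -4 S
2 18/97 90/389 -9/97 -12231/37733 -6 -3 W
3 45/178 45/122 -45/356 -10755/21716 -5 -3 N
4 18/53 10/41 -9/53 -899/2173 -5 -4 E
5 45/197 45/257 -45/394 -29295/101258 -6 -4 S
6 18/97 90/389 -9/97 -12231/37733 -6 -3 W
7 45/178 45/122 -45/356 -10755/21716 -5 -3 N
final -5 -4 E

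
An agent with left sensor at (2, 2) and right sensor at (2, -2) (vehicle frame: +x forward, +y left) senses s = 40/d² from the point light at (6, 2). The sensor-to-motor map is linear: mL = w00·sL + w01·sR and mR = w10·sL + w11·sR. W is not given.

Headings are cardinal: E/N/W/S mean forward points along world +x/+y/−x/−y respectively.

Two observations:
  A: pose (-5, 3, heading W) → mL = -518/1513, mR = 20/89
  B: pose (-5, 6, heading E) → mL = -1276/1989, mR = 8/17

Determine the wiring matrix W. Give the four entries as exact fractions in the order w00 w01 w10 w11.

-1/2 -1 0 1

obs A: pose=(-5,3,W) → sL=4/17, sR=20/89, mL=-518/1513, mR=20/89
obs B: pose=(-5,6,E) → sL=40/117, sR=8/17, mL=-1276/1989, mR=8/17
sensor matrix S = [[4/17, 20/89], [40/117, 8/17]]; det S = 102016/3009357
solve [mL_A; mL_B] = S·[w00; w01] and [mR_A; mR_B] = S·[w10; w11]:
  w00 = -1/2, w01 = -1, w10 = 0, w11 = 1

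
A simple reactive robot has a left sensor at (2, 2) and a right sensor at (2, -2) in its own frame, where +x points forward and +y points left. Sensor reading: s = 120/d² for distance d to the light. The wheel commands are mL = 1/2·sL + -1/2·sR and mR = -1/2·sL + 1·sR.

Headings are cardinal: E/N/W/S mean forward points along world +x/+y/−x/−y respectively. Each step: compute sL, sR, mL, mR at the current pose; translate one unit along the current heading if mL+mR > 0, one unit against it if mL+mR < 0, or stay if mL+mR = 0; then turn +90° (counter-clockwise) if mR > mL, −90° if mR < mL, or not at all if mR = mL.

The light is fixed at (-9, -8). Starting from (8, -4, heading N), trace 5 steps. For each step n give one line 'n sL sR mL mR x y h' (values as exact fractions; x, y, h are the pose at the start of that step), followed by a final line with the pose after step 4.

0 40/87 120/397 2720/34539 2500/34539 8 -4 N
1 12/41 12/37 -24/1517 270/1517 8 -3 E
2 24/61 120/449 1728/27389 1932/27389 9 -3 N
3 15/34 3/8 9/272 21/136 9 -2 W
4 120/377 120/241 -8160/90857 30780/90857 8 -2 S
final 8 -3 E

n=0: pose=(8,-4,N); sL=40/87, sR=120/397; mL=2720/34539, mR=2500/34539; mL+mR=60/397 → advance +1; mR−mL=-220/34539 → turn -1·90°
n=1: pose=(8,-3,E); sL=12/41, sR=12/37; mL=-24/1517, mR=270/1517; mL+mR=6/37 → advance +1; mR−mL=294/1517 → turn +1·90°
n=2: pose=(9,-3,N); sL=24/61, sR=120/449; mL=1728/27389, mR=1932/27389; mL+mR=60/449 → advance +1; mR−mL=204/27389 → turn +1·90°
n=3: pose=(9,-2,W); sL=15/34, sR=3/8; mL=9/272, mR=21/136; mL+mR=3/16 → advance +1; mR−mL=33/272 → turn +1·90°
n=4: pose=(8,-2,S); sL=120/377, sR=120/241; mL=-8160/90857, mR=30780/90857; mL+mR=60/241 → advance +1; mR−mL=38940/90857 → turn +1·90°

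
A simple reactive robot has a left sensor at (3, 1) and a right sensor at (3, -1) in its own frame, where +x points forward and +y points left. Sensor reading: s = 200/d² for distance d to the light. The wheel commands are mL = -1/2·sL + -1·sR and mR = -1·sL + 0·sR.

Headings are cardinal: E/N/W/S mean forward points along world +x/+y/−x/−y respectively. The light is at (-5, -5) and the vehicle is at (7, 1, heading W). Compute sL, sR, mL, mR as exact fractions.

100/53 20/13 -1710/689 -100/53

left sensor world pos  = (4, 0); dL² = 106
right sensor world pos = (4, 2); dR² = 130
sL = 200/106 = 100/53
sR = 200/130 = 20/13
mL = -1/2·sL + -1·sR = -1710/689
mR = -1·sL + 0·sR = -100/53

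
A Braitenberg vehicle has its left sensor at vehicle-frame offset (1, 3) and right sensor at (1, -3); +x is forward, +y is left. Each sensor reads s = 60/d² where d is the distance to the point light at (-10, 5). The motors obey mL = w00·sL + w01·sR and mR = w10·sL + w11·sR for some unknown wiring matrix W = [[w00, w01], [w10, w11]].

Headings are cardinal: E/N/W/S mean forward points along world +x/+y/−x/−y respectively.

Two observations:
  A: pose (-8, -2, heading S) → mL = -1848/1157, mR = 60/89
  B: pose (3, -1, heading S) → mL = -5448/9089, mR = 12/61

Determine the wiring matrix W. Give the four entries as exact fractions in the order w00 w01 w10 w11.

obs A: pose=(-8,-2,S) → sL=60/89, sR=12/13, mL=-1848/1157, mR=60/89
obs B: pose=(3,-1,S) → sL=12/61, sR=60/149, mL=-5448/9089, mR=12/61
sensor matrix S = [[60/89, 12/13], [12/61, 60/149]]; det S = 945216/10515973
solve [mL_A; mL_B] = S·[w00; w01] and [mR_A; mR_B] = S·[w10; w11]:
  w00 = -1, w01 = -1, w10 = 1, w11 = 0

-1 -1 1 0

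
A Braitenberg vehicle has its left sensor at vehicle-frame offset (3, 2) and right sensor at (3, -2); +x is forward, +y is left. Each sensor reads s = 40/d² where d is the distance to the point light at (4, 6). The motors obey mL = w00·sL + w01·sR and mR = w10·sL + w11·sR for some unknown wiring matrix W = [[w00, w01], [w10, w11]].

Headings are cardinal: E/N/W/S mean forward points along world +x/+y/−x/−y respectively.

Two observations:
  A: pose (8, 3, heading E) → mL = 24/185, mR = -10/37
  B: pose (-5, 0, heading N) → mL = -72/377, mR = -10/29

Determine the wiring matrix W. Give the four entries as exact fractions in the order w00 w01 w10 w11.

1/2 -1/2 0 -1/2

obs A: pose=(8,3,E) → sL=4/5, sR=20/37, mL=24/185, mR=-10/37
obs B: pose=(-5,0,N) → sL=4/13, sR=20/29, mL=-72/377, mR=-10/29
sensor matrix S = [[4/5, 20/37], [4/13, 20/29]]; det S = 5376/13949
solve [mL_A; mL_B] = S·[w00; w01] and [mR_A; mR_B] = S·[w10; w11]:
  w00 = 1/2, w01 = -1/2, w10 = 0, w11 = -1/2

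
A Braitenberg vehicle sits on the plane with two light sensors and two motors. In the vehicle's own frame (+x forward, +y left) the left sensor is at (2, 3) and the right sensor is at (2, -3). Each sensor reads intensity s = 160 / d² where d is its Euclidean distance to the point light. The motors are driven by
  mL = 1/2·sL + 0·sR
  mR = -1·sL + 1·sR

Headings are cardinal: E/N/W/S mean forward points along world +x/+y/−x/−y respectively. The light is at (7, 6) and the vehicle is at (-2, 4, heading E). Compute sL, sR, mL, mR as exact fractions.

left sensor world pos  = (0, 7); dL² = 50
right sensor world pos = (0, 1); dR² = 74
sL = 160/50 = 16/5
sR = 160/74 = 80/37
mL = 1/2·sL + 0·sR = 8/5
mR = -1·sL + 1·sR = -192/185

16/5 80/37 8/5 -192/185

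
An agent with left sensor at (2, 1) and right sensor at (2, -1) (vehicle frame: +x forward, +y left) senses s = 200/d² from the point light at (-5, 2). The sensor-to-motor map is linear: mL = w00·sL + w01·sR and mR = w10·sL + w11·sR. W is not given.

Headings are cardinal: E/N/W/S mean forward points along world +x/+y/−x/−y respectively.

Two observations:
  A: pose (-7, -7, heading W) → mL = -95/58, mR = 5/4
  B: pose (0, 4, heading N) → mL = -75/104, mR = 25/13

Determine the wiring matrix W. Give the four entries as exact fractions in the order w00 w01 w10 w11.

obs A: pose=(-7,-7,W) → sL=50/29, sR=5/2, mL=-95/58, mR=5/4
obs B: pose=(0,4,N) → sL=25/4, sR=50/13, mL=-75/104, mR=25/13
sensor matrix S = [[50/29, 5/2], [25/4, 50/13]]; det S = -27125/3016
solve [mL_A; mL_B] = S·[w00; w01] and [mR_A; mR_B] = S·[w10; w11]:
  w00 = 1/2, w01 = -1, w10 = 0, w11 = 1/2

1/2 -1 0 1/2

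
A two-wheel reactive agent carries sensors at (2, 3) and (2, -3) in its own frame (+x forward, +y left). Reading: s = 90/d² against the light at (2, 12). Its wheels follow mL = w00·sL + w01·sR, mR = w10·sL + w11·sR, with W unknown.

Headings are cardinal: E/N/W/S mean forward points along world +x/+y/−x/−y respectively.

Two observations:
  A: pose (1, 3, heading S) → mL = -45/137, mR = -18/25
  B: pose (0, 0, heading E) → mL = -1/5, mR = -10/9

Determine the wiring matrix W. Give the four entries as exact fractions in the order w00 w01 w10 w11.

0 -1/2 -1 0

obs A: pose=(1,3,S) → sL=18/25, sR=90/137, mL=-45/137, mR=-18/25
obs B: pose=(0,0,E) → sL=10/9, sR=2/5, mL=-1/5, mR=-10/9
sensor matrix S = [[18/25, 90/137], [10/9, 2/5]]; det S = -7568/17125
solve [mL_A; mL_B] = S·[w00; w01] and [mR_A; mR_B] = S·[w10; w11]:
  w00 = 0, w01 = -1/2, w10 = -1, w11 = 0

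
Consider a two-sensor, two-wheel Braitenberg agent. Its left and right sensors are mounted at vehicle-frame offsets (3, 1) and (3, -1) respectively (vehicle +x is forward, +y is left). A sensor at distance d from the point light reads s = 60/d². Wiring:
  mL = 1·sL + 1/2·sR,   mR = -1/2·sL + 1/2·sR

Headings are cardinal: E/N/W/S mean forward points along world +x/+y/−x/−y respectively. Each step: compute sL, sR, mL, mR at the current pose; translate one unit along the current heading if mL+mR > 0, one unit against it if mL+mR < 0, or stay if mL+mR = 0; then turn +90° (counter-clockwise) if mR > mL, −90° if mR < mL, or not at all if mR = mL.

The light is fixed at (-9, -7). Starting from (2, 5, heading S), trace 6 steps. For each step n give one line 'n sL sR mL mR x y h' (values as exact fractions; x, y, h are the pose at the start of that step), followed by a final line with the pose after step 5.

0 4/15 60/181 1174/2715 88/2715 2 5 S
1 15/41 15/52 2175/4264 -165/4264 2 4 W
2 60/277 60/317 27330/87809 -1200/87809 1 4 N
3 30/169 6/29 1377/4901 72/4901 1 5 E
4 4/15 60/181 1174/2715 88/2715 2 5 S
5 15/41 15/52 2175/4264 -165/4264 2 4 W
final 1 4 N

n=0: pose=(2,5,S); sL=4/15, sR=60/181; mL=1174/2715, mR=88/2715; mL+mR=1262/2715 → advance +1; mR−mL=-2/5 → turn -1·90°
n=1: pose=(2,4,W); sL=15/41, sR=15/52; mL=2175/4264, mR=-165/4264; mL+mR=1005/2132 → advance +1; mR−mL=-45/82 → turn -1·90°
n=2: pose=(1,4,N); sL=60/277, sR=60/317; mL=27330/87809, mR=-1200/87809; mL+mR=26130/87809 → advance +1; mR−mL=-90/277 → turn -1·90°
n=3: pose=(1,5,E); sL=30/169, sR=6/29; mL=1377/4901, mR=72/4901; mL+mR=1449/4901 → advance +1; mR−mL=-45/169 → turn -1·90°
n=4: pose=(2,5,S); sL=4/15, sR=60/181; mL=1174/2715, mR=88/2715; mL+mR=1262/2715 → advance +1; mR−mL=-2/5 → turn -1·90°
n=5: pose=(2,4,W); sL=15/41, sR=15/52; mL=2175/4264, mR=-165/4264; mL+mR=1005/2132 → advance +1; mR−mL=-45/82 → turn -1·90°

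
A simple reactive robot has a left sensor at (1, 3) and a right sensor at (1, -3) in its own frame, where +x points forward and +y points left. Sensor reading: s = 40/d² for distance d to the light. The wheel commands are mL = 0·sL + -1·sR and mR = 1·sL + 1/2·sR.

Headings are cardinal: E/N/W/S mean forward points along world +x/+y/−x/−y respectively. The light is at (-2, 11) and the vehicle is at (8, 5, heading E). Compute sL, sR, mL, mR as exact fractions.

4/13 20/101 -20/101 534/1313

left sensor world pos  = (9, 8); dL² = 130
right sensor world pos = (9, 2); dR² = 202
sL = 40/130 = 4/13
sR = 40/202 = 20/101
mL = 0·sL + -1·sR = -20/101
mR = 1·sL + 1/2·sR = 534/1313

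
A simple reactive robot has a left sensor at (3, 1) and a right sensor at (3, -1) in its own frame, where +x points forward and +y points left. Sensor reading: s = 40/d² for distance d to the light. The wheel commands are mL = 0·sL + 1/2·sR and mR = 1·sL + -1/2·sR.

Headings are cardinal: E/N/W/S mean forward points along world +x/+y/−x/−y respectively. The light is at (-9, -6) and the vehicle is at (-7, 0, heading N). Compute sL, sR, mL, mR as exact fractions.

left sensor world pos  = (-8, 3); dL² = 82
right sensor world pos = (-6, 3); dR² = 90
sL = 40/82 = 20/41
sR = 40/90 = 4/9
mL = 0·sL + 1/2·sR = 2/9
mR = 1·sL + -1/2·sR = 98/369

20/41 4/9 2/9 98/369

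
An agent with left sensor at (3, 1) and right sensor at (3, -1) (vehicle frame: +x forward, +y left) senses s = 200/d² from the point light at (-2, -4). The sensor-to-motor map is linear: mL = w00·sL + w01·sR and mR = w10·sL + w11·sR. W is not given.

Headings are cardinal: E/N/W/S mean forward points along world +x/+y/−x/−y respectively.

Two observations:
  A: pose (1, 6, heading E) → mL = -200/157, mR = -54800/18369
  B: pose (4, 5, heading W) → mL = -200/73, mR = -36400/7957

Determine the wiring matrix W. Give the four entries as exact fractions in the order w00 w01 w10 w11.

obs A: pose=(1,6,E) → sL=200/157, sR=200/117, mL=-200/157, mR=-54800/18369
obs B: pose=(4,5,W) → sL=200/73, sR=200/109, mL=-200/73, mR=-36400/7957
sensor matrix S = [[200/157, 200/117], [200/73, 200/109]]; det S = -342880000/146162133
solve [mL_A; mL_B] = S·[w00; w01] and [mR_A; mR_B] = S·[w10; w11]:
  w00 = -1, w01 = 0, w10 = -1, w11 = -1

-1 0 -1 -1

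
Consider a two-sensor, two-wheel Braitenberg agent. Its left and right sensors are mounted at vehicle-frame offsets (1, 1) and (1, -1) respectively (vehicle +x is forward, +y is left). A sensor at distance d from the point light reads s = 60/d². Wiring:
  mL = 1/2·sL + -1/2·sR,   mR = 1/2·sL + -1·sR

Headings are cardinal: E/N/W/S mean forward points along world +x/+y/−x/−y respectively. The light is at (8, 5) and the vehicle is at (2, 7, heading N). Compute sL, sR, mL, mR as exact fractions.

left sensor world pos  = (1, 8); dL² = 58
right sensor world pos = (3, 8); dR² = 34
sL = 60/58 = 30/29
sR = 60/34 = 30/17
mL = 1/2·sL + -1/2·sR = -180/493
mR = 1/2·sL + -1·sR = -615/493

30/29 30/17 -180/493 -615/493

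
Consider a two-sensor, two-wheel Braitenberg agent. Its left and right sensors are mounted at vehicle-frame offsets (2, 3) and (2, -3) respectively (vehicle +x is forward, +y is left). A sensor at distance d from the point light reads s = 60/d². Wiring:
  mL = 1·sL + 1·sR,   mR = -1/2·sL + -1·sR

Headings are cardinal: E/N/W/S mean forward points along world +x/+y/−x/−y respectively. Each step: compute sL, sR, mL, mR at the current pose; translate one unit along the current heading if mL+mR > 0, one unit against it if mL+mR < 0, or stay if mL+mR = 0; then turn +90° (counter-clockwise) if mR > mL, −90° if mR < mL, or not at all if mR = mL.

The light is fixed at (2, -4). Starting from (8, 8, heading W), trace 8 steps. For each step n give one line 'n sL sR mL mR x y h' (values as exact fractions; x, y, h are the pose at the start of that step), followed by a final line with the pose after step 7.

0 60/97 60/241 20280/23377 -13050/23377 8 8 W
1 3/10 3/13 69/130 -99/260 7 8 N
2 12/61 60/149 5448/9089 -4554/9089 7 9 E
3 30/101 6/13 996/1313 -801/1313 8 9 S
4 60/97 60/241 20280/23377 -13050/23377 8 8 W
5 3/10 3/13 69/130 -99/260 7 8 N
6 12/61 60/149 5448/9089 -4554/9089 7 9 E
7 30/101 6/13 996/1313 -801/1313 8 9 S
final 8 8 W

n=0: pose=(8,8,W); sL=60/97, sR=60/241; mL=20280/23377, mR=-13050/23377; mL+mR=30/97 → advance +1; mR−mL=-33330/23377 → turn -1·90°
n=1: pose=(7,8,N); sL=3/10, sR=3/13; mL=69/130, mR=-99/260; mL+mR=3/20 → advance +1; mR−mL=-237/260 → turn -1·90°
n=2: pose=(7,9,E); sL=12/61, sR=60/149; mL=5448/9089, mR=-4554/9089; mL+mR=6/61 → advance +1; mR−mL=-10002/9089 → turn -1·90°
n=3: pose=(8,9,S); sL=30/101, sR=6/13; mL=996/1313, mR=-801/1313; mL+mR=15/101 → advance +1; mR−mL=-1797/1313 → turn -1·90°
n=4: pose=(8,8,W); sL=60/97, sR=60/241; mL=20280/23377, mR=-13050/23377; mL+mR=30/97 → advance +1; mR−mL=-33330/23377 → turn -1·90°
n=5: pose=(7,8,N); sL=3/10, sR=3/13; mL=69/130, mR=-99/260; mL+mR=3/20 → advance +1; mR−mL=-237/260 → turn -1·90°
n=6: pose=(7,9,E); sL=12/61, sR=60/149; mL=5448/9089, mR=-4554/9089; mL+mR=6/61 → advance +1; mR−mL=-10002/9089 → turn -1·90°
n=7: pose=(8,9,S); sL=30/101, sR=6/13; mL=996/1313, mR=-801/1313; mL+mR=15/101 → advance +1; mR−mL=-1797/1313 → turn -1·90°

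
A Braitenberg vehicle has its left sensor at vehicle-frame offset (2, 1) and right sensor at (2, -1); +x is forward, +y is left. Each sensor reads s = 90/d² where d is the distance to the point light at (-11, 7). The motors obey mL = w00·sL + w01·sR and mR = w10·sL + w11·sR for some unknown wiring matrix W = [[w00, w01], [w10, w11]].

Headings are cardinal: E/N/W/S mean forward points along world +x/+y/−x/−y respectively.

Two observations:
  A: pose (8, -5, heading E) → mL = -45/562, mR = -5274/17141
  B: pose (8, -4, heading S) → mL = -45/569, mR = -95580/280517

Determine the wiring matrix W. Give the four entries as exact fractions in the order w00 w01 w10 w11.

obs A: pose=(8,-5,E) → sL=45/281, sR=9/61, mL=-45/562, mR=-5274/17141
obs B: pose=(8,-4,S) → sL=90/569, sR=90/493, mL=-45/569, mR=-95580/280517
sensor matrix S = [[45/281, 9/61], [90/569, 90/493]]; det S = 28359720/4808341897
solve [mL_A; mL_B] = S·[w00; w01] and [mR_A; mR_B] = S·[w10; w11]:
  w00 = -1/2, w01 = 0, w10 = -1, w11 = -1

-1/2 0 -1 -1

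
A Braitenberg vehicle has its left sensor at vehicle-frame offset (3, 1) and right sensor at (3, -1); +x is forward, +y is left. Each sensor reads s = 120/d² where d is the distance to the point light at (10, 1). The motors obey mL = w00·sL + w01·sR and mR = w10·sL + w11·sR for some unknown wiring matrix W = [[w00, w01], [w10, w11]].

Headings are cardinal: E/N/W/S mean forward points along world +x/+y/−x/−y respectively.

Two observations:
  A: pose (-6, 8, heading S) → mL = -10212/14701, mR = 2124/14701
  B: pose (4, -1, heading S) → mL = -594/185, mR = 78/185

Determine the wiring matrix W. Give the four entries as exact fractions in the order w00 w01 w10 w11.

obs A: pose=(-6,8,S) → sL=120/241, sR=24/61, mL=-10212/14701, mR=2124/14701
obs B: pose=(4,-1,S) → sL=12/5, sR=60/37, mL=-594/185, mR=78/185
sensor matrix S = [[120/241, 24/61], [12/5, 60/37]]; det S = -372096/2719685
solve [mL_A; mL_B] = S·[w00; w01] and [mR_A; mR_B] = S·[w10; w11]:
  w00 = -1, w01 = -1/2, w10 = -1/2, w11 = 1

-1 -1/2 -1/2 1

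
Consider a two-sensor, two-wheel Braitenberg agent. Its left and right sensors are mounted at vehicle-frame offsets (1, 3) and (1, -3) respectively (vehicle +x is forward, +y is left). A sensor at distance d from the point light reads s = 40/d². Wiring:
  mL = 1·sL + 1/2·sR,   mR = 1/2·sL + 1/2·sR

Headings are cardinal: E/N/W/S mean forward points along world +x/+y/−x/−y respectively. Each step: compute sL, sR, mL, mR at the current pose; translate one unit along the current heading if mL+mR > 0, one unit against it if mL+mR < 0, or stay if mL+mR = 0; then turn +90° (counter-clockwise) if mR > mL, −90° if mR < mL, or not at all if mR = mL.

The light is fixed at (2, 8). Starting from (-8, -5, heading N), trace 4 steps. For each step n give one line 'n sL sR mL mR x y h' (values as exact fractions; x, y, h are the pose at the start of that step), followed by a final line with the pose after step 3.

0 40/313 40/193 13980/60409 10120/60409 -8 -5 N
1 20/81 20/153 430/1377 260/1377 -8 -4 E
2 8/41 40/313 3324/12833 2072/12833 -7 -4 S
3 10/89 1/5 189/890 139/890 -7 -5 W
final -8 -5 N

n=0: pose=(-8,-5,N); sL=40/313, sR=40/193; mL=13980/60409, mR=10120/60409; mL+mR=24100/60409 → advance +1; mR−mL=-20/313 → turn -1·90°
n=1: pose=(-8,-4,E); sL=20/81, sR=20/153; mL=430/1377, mR=260/1377; mL+mR=230/459 → advance +1; mR−mL=-10/81 → turn -1·90°
n=2: pose=(-7,-4,S); sL=8/41, sR=40/313; mL=3324/12833, mR=2072/12833; mL+mR=5396/12833 → advance +1; mR−mL=-4/41 → turn -1·90°
n=3: pose=(-7,-5,W); sL=10/89, sR=1/5; mL=189/890, mR=139/890; mL+mR=164/445 → advance +1; mR−mL=-5/89 → turn -1·90°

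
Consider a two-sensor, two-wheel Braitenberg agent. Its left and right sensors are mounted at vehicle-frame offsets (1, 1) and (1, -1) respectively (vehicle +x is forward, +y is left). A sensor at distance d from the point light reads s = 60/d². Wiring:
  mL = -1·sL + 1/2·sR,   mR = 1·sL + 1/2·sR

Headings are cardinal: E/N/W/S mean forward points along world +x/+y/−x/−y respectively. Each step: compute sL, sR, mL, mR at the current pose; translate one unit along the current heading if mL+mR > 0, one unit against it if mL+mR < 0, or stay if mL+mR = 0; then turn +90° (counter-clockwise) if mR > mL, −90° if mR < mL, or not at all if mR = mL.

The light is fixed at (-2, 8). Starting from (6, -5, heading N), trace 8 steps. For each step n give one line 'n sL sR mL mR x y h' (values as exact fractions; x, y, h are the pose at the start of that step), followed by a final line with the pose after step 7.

0 60/193 4/15 -514/2895 1286/2895 6 -5 N
1 30/109 6/17 -183/1853 837/1853 6 -4 W
2 60/233 12/41 -1062/9553 3858/9553 5 -4 S
3 15/52 3/13 -9/52 21/52 5 -5 E
4 60/193 4/15 -514/2895 1286/2895 6 -5 N
5 30/109 6/17 -183/1853 837/1853 6 -4 W
6 60/233 12/41 -1062/9553 3858/9553 5 -4 S
7 15/52 3/13 -9/52 21/52 5 -5 E
final 6 -5 N

n=0: pose=(6,-5,N); sL=60/193, sR=4/15; mL=-514/2895, mR=1286/2895; mL+mR=4/15 → advance +1; mR−mL=120/193 → turn +1·90°
n=1: pose=(6,-4,W); sL=30/109, sR=6/17; mL=-183/1853, mR=837/1853; mL+mR=6/17 → advance +1; mR−mL=60/109 → turn +1·90°
n=2: pose=(5,-4,S); sL=60/233, sR=12/41; mL=-1062/9553, mR=3858/9553; mL+mR=12/41 → advance +1; mR−mL=120/233 → turn +1·90°
n=3: pose=(5,-5,E); sL=15/52, sR=3/13; mL=-9/52, mR=21/52; mL+mR=3/13 → advance +1; mR−mL=15/26 → turn +1·90°
n=4: pose=(6,-5,N); sL=60/193, sR=4/15; mL=-514/2895, mR=1286/2895; mL+mR=4/15 → advance +1; mR−mL=120/193 → turn +1·90°
n=5: pose=(6,-4,W); sL=30/109, sR=6/17; mL=-183/1853, mR=837/1853; mL+mR=6/17 → advance +1; mR−mL=60/109 → turn +1·90°
n=6: pose=(5,-4,S); sL=60/233, sR=12/41; mL=-1062/9553, mR=3858/9553; mL+mR=12/41 → advance +1; mR−mL=120/233 → turn +1·90°
n=7: pose=(5,-5,E); sL=15/52, sR=3/13; mL=-9/52, mR=21/52; mL+mR=3/13 → advance +1; mR−mL=15/26 → turn +1·90°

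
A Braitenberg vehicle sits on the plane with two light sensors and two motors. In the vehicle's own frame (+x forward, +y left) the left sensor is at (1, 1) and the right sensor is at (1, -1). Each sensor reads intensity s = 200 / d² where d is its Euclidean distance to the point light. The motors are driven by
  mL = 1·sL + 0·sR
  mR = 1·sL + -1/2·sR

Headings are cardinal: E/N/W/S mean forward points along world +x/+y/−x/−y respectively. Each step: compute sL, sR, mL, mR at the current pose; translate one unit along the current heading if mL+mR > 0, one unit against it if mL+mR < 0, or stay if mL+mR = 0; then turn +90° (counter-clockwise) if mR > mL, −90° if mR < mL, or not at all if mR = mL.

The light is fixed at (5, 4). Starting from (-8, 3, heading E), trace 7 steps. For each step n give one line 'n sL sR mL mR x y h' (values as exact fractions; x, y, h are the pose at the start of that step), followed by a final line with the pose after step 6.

n=0: pose=(-8,3,E); sL=25/18, sR=50/37; mL=25/18, mR=475/666; mL+mR=700/333 → advance +1; mR−mL=-25/37 → turn -1·90°
n=1: pose=(-7,3,S); sL=8/5, sR=200/173; mL=8/5, mR=884/865; mL+mR=2268/865 → advance +1; mR−mL=-100/173 → turn -1·90°
n=2: pose=(-7,2,W); sL=100/89, sR=20/17; mL=100/89, mR=810/1513; mL+mR=2510/1513 → advance +1; mR−mL=-10/17 → turn -1·90°
n=3: pose=(-8,2,N); sL=200/197, sR=40/29; mL=200/197, mR=1860/5713; mL+mR=7660/5713 → advance +1; mR−mL=-20/29 → turn -1·90°
n=4: pose=(-8,3,E); sL=25/18, sR=50/37; mL=25/18, mR=475/666; mL+mR=700/333 → advance +1; mR−mL=-25/37 → turn -1·90°
n=5: pose=(-7,3,S); sL=8/5, sR=200/173; mL=8/5, mR=884/865; mL+mR=2268/865 → advance +1; mR−mL=-100/173 → turn -1·90°
n=6: pose=(-7,2,W); sL=100/89, sR=20/17; mL=100/89, mR=810/1513; mL+mR=2510/1513 → advance +1; mR−mL=-10/17 → turn -1·90°

0 25/18 50/37 25/18 475/666 -8 3 E
1 8/5 200/173 8/5 884/865 -7 3 S
2 100/89 20/17 100/89 810/1513 -7 2 W
3 200/197 40/29 200/197 1860/5713 -8 2 N
4 25/18 50/37 25/18 475/666 -8 3 E
5 8/5 200/173 8/5 884/865 -7 3 S
6 100/89 20/17 100/89 810/1513 -7 2 W
final -8 2 N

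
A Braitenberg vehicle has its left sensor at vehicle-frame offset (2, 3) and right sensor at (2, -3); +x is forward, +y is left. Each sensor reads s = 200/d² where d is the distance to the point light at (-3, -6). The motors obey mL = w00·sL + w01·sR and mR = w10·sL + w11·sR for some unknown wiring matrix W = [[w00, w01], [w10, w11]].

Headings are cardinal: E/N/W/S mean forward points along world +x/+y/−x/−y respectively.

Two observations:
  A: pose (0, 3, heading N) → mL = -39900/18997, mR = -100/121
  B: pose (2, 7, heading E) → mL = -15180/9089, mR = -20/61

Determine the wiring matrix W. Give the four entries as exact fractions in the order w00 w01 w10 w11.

-1/2 -1 -1/2 0

obs A: pose=(0,3,N) → sL=200/121, sR=200/157, mL=-39900/18997, mR=-100/121
obs B: pose=(2,7,E) → sL=40/61, sR=200/149, mL=-15180/9089, mR=-20/61
sensor matrix S = [[200/121, 200/157], [40/61, 200/149]]; det S = 238848000/172663733
solve [mL_A; mL_B] = S·[w00; w01] and [mR_A; mR_B] = S·[w10; w11]:
  w00 = -1/2, w01 = -1, w10 = -1/2, w11 = 0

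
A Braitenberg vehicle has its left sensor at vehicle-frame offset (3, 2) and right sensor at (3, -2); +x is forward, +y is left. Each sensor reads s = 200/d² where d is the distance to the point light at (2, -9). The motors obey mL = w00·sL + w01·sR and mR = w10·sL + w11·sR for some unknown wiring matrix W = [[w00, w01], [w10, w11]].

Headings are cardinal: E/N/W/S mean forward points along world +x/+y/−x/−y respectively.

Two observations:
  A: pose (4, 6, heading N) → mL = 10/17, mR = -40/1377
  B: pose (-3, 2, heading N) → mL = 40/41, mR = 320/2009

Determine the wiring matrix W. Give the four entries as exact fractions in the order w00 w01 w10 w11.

0 1 -1 1

obs A: pose=(4,6,N) → sL=50/81, sR=10/17, mL=10/17, mR=-40/1377
obs B: pose=(-3,2,N) → sL=40/49, sR=40/41, mL=40/41, mR=320/2009
sensor matrix S = [[50/81, 10/17], [40/49, 40/41]]; det S = 337600/2766393
solve [mL_A; mL_B] = S·[w00; w01] and [mR_A; mR_B] = S·[w10; w11]:
  w00 = 0, w01 = 1, w10 = -1, w11 = 1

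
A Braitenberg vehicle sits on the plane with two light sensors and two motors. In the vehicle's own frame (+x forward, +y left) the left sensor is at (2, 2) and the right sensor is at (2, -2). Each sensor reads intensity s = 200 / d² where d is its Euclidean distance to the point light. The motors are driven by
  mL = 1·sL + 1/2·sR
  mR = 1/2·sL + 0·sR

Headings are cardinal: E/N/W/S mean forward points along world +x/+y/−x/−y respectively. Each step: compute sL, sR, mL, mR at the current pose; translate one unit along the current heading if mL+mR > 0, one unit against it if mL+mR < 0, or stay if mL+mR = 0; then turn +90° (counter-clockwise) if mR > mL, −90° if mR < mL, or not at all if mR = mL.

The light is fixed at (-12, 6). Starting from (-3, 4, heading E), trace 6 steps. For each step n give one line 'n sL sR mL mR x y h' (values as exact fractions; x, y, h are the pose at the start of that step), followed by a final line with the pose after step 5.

n=0: pose=(-3,4,E); sL=200/121, sR=200/137; mL=39500/16577, mR=100/121; mL+mR=53200/16577 → advance +1; mR−mL=-25800/16577 → turn -1·90°
n=1: pose=(-2,4,S); sL=5/4, sR=5/2; mL=5/2, mR=5/8; mL+mR=25/8 → advance +1; mR−mL=-15/8 → turn -1·90°
n=2: pose=(-2,3,W); sL=200/89, sR=40/13; mL=4380/1157, mR=100/89; mL+mR=5680/1157 → advance +1; mR−mL=-3080/1157 → turn -1·90°
n=3: pose=(-3,3,N); sL=4, sR=100/61; mL=294/61, mR=2; mL+mR=416/61 → advance +1; mR−mL=-172/61 → turn -1·90°
n=4: pose=(-3,4,E); sL=200/121, sR=200/137; mL=39500/16577, mR=100/121; mL+mR=53200/16577 → advance +1; mR−mL=-25800/16577 → turn -1·90°
n=5: pose=(-2,4,S); sL=5/4, sR=5/2; mL=5/2, mR=5/8; mL+mR=25/8 → advance +1; mR−mL=-15/8 → turn -1·90°

0 200/121 200/137 39500/16577 100/121 -3 4 E
1 5/4 5/2 5/2 5/8 -2 4 S
2 200/89 40/13 4380/1157 100/89 -2 3 W
3 4 100/61 294/61 2 -3 3 N
4 200/121 200/137 39500/16577 100/121 -3 4 E
5 5/4 5/2 5/2 5/8 -2 4 S
final -2 3 W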